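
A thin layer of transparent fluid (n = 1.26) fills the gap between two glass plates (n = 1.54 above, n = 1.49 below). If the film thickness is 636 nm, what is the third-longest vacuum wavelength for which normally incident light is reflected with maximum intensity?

641 nm

Ray reflecting at the top interface goes from n = 1.54 toward n = 1.26: no phase shift.
Ray reflecting at the bottom interface goes from n = 1.26 toward n = 1.49: a half-wave phase shift.
Net: one phase inversion between the two reflected rays.
So the condition for constructive reflection is 2 n t = (m + ½) λ.
λ = 2 n t / (m + ½). The third-longest wavelength is m = 2: λ = 2 × 1.26 × 636 / 2.50 = 641 nm.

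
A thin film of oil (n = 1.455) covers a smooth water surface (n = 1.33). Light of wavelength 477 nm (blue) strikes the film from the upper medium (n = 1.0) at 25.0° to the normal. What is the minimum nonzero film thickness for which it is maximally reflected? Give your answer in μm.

Top surface (1.0 → 1.455): reflection off a higher-index medium gives a half-wave phase shift.
Bottom surface (1.455 → 1.33): reflection off a lower-index medium gives no phase shift.
Net: one phase inversion between the two reflected rays.
For maximum reflection here: 2 n t cos θ_r = (m + ½) λ.
Snell's law: 1.0 sin 25.0° = 1.455 sin θ_r → sin θ_r = 0.290, cos θ_r = 0.957.
Minimum at m = 0: t = λ / (4 n cos θ_r) = 477 / (4 × 1.455 × 0.957) = 85.7 nm.

0.0857 μm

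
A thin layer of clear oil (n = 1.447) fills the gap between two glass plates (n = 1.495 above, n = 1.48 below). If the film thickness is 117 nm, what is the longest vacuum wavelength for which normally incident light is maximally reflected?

At the upper boundary (n = 1.495 to n = 1.447) the reflected ray undergoes no phase shift.
Ray reflecting at the bottom interface goes from n = 1.447 toward n = 1.48: a half-wave phase shift.
Exactly one π shift → a net half-wave offset.
For strong reflection here: 2 n t = (m + ½) λ.
λ = 2 n t / (m + ½). The longest wavelength is m = 0: λ = 2 × 1.447 × 117 / 0.500 = 677 nm.

677 nm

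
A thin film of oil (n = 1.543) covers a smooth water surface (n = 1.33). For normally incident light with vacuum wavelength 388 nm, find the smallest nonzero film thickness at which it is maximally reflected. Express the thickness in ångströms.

At the upper boundary (n = 1.0 to n = 1.543) the reflected ray undergoes a half-wave phase shift.
Ray reflecting at the bottom interface goes from n = 1.543 toward n = 1.33: no phase shift.
Exactly one π shift → a net half-wave offset.
For maximum reflection here: 2 n t = (m + ½) λ.
Minimum at m = 0: t = λ / (4 n) = 388 / (4 × 1.543) = 62.9 nm.

629 Å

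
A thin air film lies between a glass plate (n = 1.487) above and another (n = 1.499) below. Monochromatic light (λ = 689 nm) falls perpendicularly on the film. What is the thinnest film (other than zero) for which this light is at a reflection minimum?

345 nm

Ray reflecting at the top interface goes from n = 1.487 toward n = 1.0: no phase shift.
Bottom surface (1.0 → 1.499): reflection off a higher-index medium gives a half-wave phase shift.
Exactly one π shift → a net half-wave offset.
So the condition for destructive reflection is 2 n t = m λ.
Minimum nonzero at m = 1: t = λ / (2 n) = 689 / (2 × 1.0) = 345 nm.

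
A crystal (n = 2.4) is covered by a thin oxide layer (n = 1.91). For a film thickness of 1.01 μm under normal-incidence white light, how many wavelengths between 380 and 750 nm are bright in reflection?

Top surface (1.0 → 1.91): reflection off a higher-index medium gives a half-wave phase shift.
At the lower boundary (n = 1.91 to n = 2.4) the reflected ray undergoes a half-wave phase shift.
The two reflections carry the same phase change, so no net offset.
So the condition for constructive reflection is 2 n t = m λ.
λ = 2 n t / m = 3858 / m nm.
m=5: 772 nm (IR); m=6: 643 nm (visible); m=7: 551 nm (visible); m=8: 482 nm (visible); m=9: 429 nm (visible); m=10: 386 nm (visible); m=11: 351 nm (UV).

5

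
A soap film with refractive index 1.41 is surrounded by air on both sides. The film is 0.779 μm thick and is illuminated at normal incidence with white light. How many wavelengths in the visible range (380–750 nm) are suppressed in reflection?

Top surface (1.0 → 1.41): reflection off a higher-index medium gives a half-wave phase shift.
Ray reflecting at the bottom interface goes from n = 1.41 toward n = 1.0: no phase shift.
Net: one phase inversion between the two reflected rays.
For minimum reflection here: 2 n t = m λ.
λ = 2 n t / m = 2197 / m nm.
m=2: 1098 nm (IR); m=3: 732 nm (visible); m=4: 549 nm (visible); m=5: 439 nm (visible); m=6: 366 nm (UV).

3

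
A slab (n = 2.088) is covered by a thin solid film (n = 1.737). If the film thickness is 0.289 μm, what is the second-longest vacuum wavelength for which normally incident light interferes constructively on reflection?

Top surface (1.0 → 1.737): reflection off a higher-index medium gives a half-wave phase shift.
Ray reflecting at the bottom interface goes from n = 1.737 toward n = 2.088: a half-wave phase shift.
Net: no relative phase inversion (both shifts match).
With no net inversion, constructive interference in reflection requires 2 n t = m λ.
λ = 2 n t / m. The second-longest wavelength is m = 2: λ = 2 × 1.737 × 289 / 2.00 = 502 nm.

502 nm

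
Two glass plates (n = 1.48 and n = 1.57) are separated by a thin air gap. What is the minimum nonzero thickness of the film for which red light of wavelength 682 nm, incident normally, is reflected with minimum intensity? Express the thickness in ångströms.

Ray reflecting at the top interface goes from n = 1.48 toward n = 1.0: no phase shift.
Ray reflecting at the bottom interface goes from n = 1.0 toward n = 1.57: a half-wave phase shift.
Net: one phase inversion between the two reflected rays.
For minimum reflection here: 2 n t = m λ.
Minimum nonzero at m = 1: t = λ / (2 n) = 682 / (2 × 1.0) = 341 nm.

3410 Å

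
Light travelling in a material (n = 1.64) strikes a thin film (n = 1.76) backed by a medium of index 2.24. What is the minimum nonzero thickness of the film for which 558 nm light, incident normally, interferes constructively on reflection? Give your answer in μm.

At the upper boundary (n = 1.64 to n = 1.76) the reflected ray undergoes a half-wave phase shift.
Bottom surface (1.76 → 2.24): reflection off a higher-index medium gives a half-wave phase shift.
The two reflections carry the same phase change, so no net offset.
So the condition for constructive reflection is 2 n t = m λ.
Minimum nonzero at m = 1: t = λ / (2 n) = 558 / (2 × 1.76) = 159 nm.

0.159 μm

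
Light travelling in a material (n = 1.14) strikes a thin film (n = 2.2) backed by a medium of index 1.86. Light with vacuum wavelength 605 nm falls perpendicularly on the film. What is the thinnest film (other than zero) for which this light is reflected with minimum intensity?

Top surface (1.14 → 2.2): reflection off a higher-index medium gives a half-wave phase shift.
Ray reflecting at the bottom interface goes from n = 2.2 toward n = 1.86: no phase shift.
Exactly one π shift → a net half-wave offset.
So the condition for destructive reflection is 2 n t = m λ.
Minimum nonzero at m = 1: t = λ / (2 n) = 605 / (2 × 2.2) = 138 nm.

138 nm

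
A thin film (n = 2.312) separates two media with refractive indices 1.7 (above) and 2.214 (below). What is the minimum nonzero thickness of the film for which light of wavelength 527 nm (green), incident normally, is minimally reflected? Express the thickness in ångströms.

At the upper boundary (n = 1.7 to n = 2.312) the reflected ray undergoes a half-wave phase shift.
Ray reflecting at the bottom interface goes from n = 2.312 toward n = 2.214: no phase shift.
Net: one phase inversion between the two reflected rays.
With one net inversion, destructive interference in reflection requires 2 n t = m λ.
Minimum nonzero at m = 1: t = λ / (2 n) = 527 / (2 × 2.312) = 114 nm.

1140 Å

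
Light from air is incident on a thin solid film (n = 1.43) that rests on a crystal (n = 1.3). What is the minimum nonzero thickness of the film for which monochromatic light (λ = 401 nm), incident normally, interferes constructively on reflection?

Top surface (1.0 → 1.43): reflection off a higher-index medium gives a half-wave phase shift.
At the lower boundary (n = 1.43 to n = 1.3) the reflected ray undergoes no phase shift.
The two reflections differ by half a wavelength.
For maximum reflection here: 2 n t = (m + ½) λ.
Minimum at m = 0: t = λ / (4 n) = 401 / (4 × 1.43) = 70.1 nm.

70.1 nm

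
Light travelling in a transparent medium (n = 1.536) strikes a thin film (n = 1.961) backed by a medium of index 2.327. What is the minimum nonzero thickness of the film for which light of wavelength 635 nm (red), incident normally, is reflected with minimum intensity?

Ray reflecting at the top interface goes from n = 1.536 toward n = 1.961: a half-wave phase shift.
At the lower boundary (n = 1.961 to n = 2.327) the reflected ray undergoes a half-wave phase shift.
The two reflections carry the same phase change, so no net offset.
So the condition for destructive reflection is 2 n t = (m + ½) λ.
Minimum at m = 0: t = λ / (4 n) = 635 / (4 × 1.961) = 81.0 nm.

81.0 nm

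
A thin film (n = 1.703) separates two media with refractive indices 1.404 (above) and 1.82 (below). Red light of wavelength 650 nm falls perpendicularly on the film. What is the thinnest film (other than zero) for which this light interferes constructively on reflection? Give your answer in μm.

At the upper boundary (n = 1.404 to n = 1.703) the reflected ray undergoes a half-wave phase shift.
Ray reflecting at the bottom interface goes from n = 1.703 toward n = 1.82: a half-wave phase shift.
Zero or two π shifts → no net half-wave offset.
For strong reflection here: 2 n t = m λ.
Minimum nonzero at m = 1: t = λ / (2 n) = 650 / (2 × 1.703) = 191 nm.

0.191 μm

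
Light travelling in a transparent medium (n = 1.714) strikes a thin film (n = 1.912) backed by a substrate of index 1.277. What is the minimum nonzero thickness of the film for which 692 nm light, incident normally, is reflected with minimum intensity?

Ray reflecting at the top interface goes from n = 1.714 toward n = 1.912: a half-wave phase shift.
Bottom surface (1.912 → 1.277): reflection off a lower-index medium gives no phase shift.
The two reflections differ by half a wavelength.
For weak reflection here: 2 n t = m λ.
Minimum nonzero at m = 1: t = λ / (2 n) = 692 / (2 × 1.912) = 181 nm.

181 nm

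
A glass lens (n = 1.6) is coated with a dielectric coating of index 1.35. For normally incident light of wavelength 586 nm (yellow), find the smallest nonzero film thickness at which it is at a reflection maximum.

217 nm

At the upper boundary (n = 1.0 to n = 1.35) the reflected ray undergoes a half-wave phase shift.
At the lower boundary (n = 1.35 to n = 1.6) the reflected ray undergoes a half-wave phase shift.
Zero or two π shifts → no net half-wave offset.
With no net inversion, constructive interference in reflection requires 2 n t = m λ.
Minimum nonzero at m = 1: t = λ / (2 n) = 586 / (2 × 1.35) = 217 nm.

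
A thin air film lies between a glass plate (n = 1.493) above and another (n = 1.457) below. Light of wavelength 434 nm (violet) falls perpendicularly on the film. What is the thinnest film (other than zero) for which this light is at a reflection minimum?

Ray reflecting at the top interface goes from n = 1.493 toward n = 1.0: no phase shift.
At the lower boundary (n = 1.0 to n = 1.457) the reflected ray undergoes a half-wave phase shift.
Exactly one π shift → a net half-wave offset.
With one net inversion, destructive interference in reflection requires 2 n t = m λ.
Minimum nonzero at m = 1: t = λ / (2 n) = 434 / (2 × 1.0) = 217 nm.

217 nm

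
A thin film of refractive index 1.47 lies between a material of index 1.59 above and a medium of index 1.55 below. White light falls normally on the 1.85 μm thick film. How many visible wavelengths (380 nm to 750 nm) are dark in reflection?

7

Ray reflecting at the top interface goes from n = 1.59 toward n = 1.47: no phase shift.
Ray reflecting at the bottom interface goes from n = 1.47 toward n = 1.55: a half-wave phase shift.
The two reflections differ by half a wavelength.
With one net inversion, destructive interference in reflection requires 2 n t = m λ.
λ = 2 n t / m = 5439 / m nm.
m=7: 777 nm (IR); m=8: 680 nm (visible); m=9: 604 nm (visible); m=10: 544 nm (visible); m=11: 494 nm (visible); m=12: 453 nm (visible); m=13: 418 nm (visible); m=14: 389 nm (visible); m=15: 363 nm (UV).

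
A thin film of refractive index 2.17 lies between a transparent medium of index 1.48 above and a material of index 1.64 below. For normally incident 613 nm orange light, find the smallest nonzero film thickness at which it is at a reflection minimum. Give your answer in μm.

0.141 μm

Top surface (1.48 → 2.17): reflection off a higher-index medium gives a half-wave phase shift.
At the lower boundary (n = 2.17 to n = 1.64) the reflected ray undergoes no phase shift.
The two reflections differ by half a wavelength.
With one net inversion, destructive interference in reflection requires 2 n t = m λ.
Minimum nonzero at m = 1: t = λ / (2 n) = 613 / (2 × 2.17) = 141 nm.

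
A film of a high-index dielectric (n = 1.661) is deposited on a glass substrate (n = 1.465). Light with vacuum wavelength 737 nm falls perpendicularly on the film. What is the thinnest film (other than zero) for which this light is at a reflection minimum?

Top surface (1.0 → 1.661): reflection off a higher-index medium gives a half-wave phase shift.
Bottom surface (1.661 → 1.465): reflection off a lower-index medium gives no phase shift.
The two reflections differ by half a wavelength.
With one net inversion, destructive interference in reflection requires 2 n t = m λ.
Minimum nonzero at m = 1: t = λ / (2 n) = 737 / (2 × 1.661) = 222 nm.

222 nm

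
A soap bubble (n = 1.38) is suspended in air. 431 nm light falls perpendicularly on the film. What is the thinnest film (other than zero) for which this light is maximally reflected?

78.1 nm

At the upper boundary (n = 1.0 to n = 1.38) the reflected ray undergoes a half-wave phase shift.
Ray reflecting at the bottom interface goes from n = 1.38 toward n = 1.0: no phase shift.
Exactly one π shift → a net half-wave offset.
So the condition for constructive reflection is 2 n t = (m + ½) λ.
Minimum at m = 0: t = λ / (4 n) = 431 / (4 × 1.38) = 78.1 nm.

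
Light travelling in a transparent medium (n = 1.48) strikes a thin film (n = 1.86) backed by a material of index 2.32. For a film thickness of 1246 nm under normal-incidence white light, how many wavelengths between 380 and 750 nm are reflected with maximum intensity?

Ray reflecting at the top interface goes from n = 1.48 toward n = 1.86: a half-wave phase shift.
Ray reflecting at the bottom interface goes from n = 1.86 toward n = 2.32: a half-wave phase shift.
The two reflections carry the same phase change, so no net offset.
With no net inversion, constructive interference in reflection requires 2 n t = m λ.
λ = 2 n t / m = 4635 / m nm.
m=6: 773 nm (IR); m=7: 662 nm (visible); m=8: 579 nm (visible); m=9: 515 nm (visible); m=10: 464 nm (visible); m=11: 421 nm (visible); m=12: 386 nm (visible); m=13: 357 nm (UV).

6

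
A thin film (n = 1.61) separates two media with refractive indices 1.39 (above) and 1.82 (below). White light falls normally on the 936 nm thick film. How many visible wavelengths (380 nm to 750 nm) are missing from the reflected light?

4

Top surface (1.39 → 1.61): reflection off a higher-index medium gives a half-wave phase shift.
At the lower boundary (n = 1.61 to n = 1.82) the reflected ray undergoes a half-wave phase shift.
Net: no relative phase inversion (both shifts match).
With no net inversion, destructive interference in reflection requires 2 n t = (m + ½) λ.
λ = 2 n t / (m + ½) = 3014 / (m + ½) nm.
m=3: 861 nm (IR); m=4: 670 nm (visible); m=5: 548 nm (visible); m=6: 464 nm (visible); m=7: 402 nm (visible); m=8: 355 nm (UV).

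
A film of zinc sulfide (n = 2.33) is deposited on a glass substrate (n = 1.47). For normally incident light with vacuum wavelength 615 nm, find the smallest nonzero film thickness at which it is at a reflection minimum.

Ray reflecting at the top interface goes from n = 1.0 toward n = 2.33: a half-wave phase shift.
Bottom surface (2.33 → 1.47): reflection off a lower-index medium gives no phase shift.
The two reflections differ by half a wavelength.
So the condition for destructive reflection is 2 n t = m λ.
Minimum nonzero at m = 1: t = λ / (2 n) = 615 / (2 × 2.33) = 132 nm.

132 nm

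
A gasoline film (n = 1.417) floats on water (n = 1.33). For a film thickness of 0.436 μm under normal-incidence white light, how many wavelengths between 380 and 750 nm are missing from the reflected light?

Ray reflecting at the top interface goes from n = 1.0 toward n = 1.417: a half-wave phase shift.
Ray reflecting at the bottom interface goes from n = 1.417 toward n = 1.33: no phase shift.
Exactly one π shift → a net half-wave offset.
For minimum reflection here: 2 n t = m λ.
λ = 2 n t / m = 1236 / m nm.
m=1: 1236 nm (IR); m=2: 618 nm (visible); m=3: 412 nm (visible); m=4: 309 nm (UV).

2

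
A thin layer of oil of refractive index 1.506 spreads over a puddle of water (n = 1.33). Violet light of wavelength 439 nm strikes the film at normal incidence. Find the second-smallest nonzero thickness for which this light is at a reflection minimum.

292 nm

Ray reflecting at the top interface goes from n = 1.0 toward n = 1.506: a half-wave phase shift.
Ray reflecting at the bottom interface goes from n = 1.506 toward n = 1.33: no phase shift.
Net: one phase inversion between the two reflected rays.
With one net inversion, destructive interference in reflection requires 2 n t = m λ.
The second-smallest nonzero thickness corresponds to m = 2: t = m λ / (2 n) = 2.00 × 439 / (2 × 1.506) = 292 nm.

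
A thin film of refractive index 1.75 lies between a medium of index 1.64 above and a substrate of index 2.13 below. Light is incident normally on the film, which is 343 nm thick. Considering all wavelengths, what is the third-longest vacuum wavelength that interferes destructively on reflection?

480 nm

Ray reflecting at the top interface goes from n = 1.64 toward n = 1.75: a half-wave phase shift.
Ray reflecting at the bottom interface goes from n = 1.75 toward n = 2.13: a half-wave phase shift.
Zero or two π shifts → no net half-wave offset.
So the condition for destructive reflection is 2 n t = (m + ½) λ.
λ = 2 n t / (m + ½). The third-longest wavelength is m = 2: λ = 2 × 1.75 × 343 / 2.50 = 480 nm.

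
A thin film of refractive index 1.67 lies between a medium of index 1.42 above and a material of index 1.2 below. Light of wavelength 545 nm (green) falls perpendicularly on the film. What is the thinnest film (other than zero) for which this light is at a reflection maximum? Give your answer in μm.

Top surface (1.42 → 1.67): reflection off a higher-index medium gives a half-wave phase shift.
Ray reflecting at the bottom interface goes from n = 1.67 toward n = 1.2: no phase shift.
Net: one phase inversion between the two reflected rays.
For bright reflection here: 2 n t = (m + ½) λ.
Minimum at m = 0: t = λ / (4 n) = 545 / (4 × 1.67) = 81.6 nm.

0.0816 μm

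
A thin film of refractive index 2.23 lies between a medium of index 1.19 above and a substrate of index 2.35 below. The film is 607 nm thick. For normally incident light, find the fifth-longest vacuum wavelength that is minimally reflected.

Ray reflecting at the top interface goes from n = 1.19 toward n = 2.23: a half-wave phase shift.
Ray reflecting at the bottom interface goes from n = 2.23 toward n = 2.35: a half-wave phase shift.
Zero or two π shifts → no net half-wave offset.
For weak reflection here: 2 n t = (m + ½) λ.
λ = 2 n t / (m + ½). The fifth-longest wavelength is m = 4: λ = 2 × 2.23 × 607 / 4.50 = 602 nm.

602 nm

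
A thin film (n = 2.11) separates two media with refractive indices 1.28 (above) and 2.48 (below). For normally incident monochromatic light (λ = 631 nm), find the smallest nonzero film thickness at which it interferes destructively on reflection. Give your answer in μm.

0.0748 μm

Ray reflecting at the top interface goes from n = 1.28 toward n = 2.11: a half-wave phase shift.
Ray reflecting at the bottom interface goes from n = 2.11 toward n = 2.48: a half-wave phase shift.
The two reflections carry the same phase change, so no net offset.
So the condition for destructive reflection is 2 n t = (m + ½) λ.
Minimum at m = 0: t = λ / (4 n) = 631 / (4 × 2.11) = 74.8 nm.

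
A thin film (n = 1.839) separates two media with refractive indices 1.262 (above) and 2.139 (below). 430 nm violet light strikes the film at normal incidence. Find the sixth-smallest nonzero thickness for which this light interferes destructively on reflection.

Ray reflecting at the top interface goes from n = 1.262 toward n = 1.839: a half-wave phase shift.
At the lower boundary (n = 1.839 to n = 2.139) the reflected ray undergoes a half-wave phase shift.
Net: no relative phase inversion (both shifts match).
With no net inversion, destructive interference in reflection requires 2 n t = (m + ½) λ.
The sixth-smallest nonzero thickness corresponds to m = 5: t = (m + ½) λ / (2 n) = 5.50 × 430 / (2 × 1.839) = 643 nm.

643 nm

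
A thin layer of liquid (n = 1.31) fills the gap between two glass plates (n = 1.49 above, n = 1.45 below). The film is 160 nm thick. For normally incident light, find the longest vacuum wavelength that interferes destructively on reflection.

At the upper boundary (n = 1.49 to n = 1.31) the reflected ray undergoes no phase shift.
Bottom surface (1.31 → 1.45): reflection off a higher-index medium gives a half-wave phase shift.
Exactly one π shift → a net half-wave offset.
With one net inversion, destructive interference in reflection requires 2 n t = m λ.
λ = 2 n t / m. The longest wavelength is m = 1: λ = 2 × 1.31 × 160 / 1.00 = 419 nm.

419 nm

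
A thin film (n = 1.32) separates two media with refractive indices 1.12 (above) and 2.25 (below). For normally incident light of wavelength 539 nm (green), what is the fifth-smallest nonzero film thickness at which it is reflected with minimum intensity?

Ray reflecting at the top interface goes from n = 1.12 toward n = 1.32: a half-wave phase shift.
At the lower boundary (n = 1.32 to n = 2.25) the reflected ray undergoes a half-wave phase shift.
Zero or two π shifts → no net half-wave offset.
So the condition for destructive reflection is 2 n t = (m + ½) λ.
The fifth-smallest nonzero thickness corresponds to m = 4: t = (m + ½) λ / (2 n) = 4.50 × 539 / (2 × 1.32) = 919 nm.

919 nm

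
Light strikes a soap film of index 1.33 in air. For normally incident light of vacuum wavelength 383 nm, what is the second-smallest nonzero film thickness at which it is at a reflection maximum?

216 nm

At the upper boundary (n = 1.0 to n = 1.33) the reflected ray undergoes a half-wave phase shift.
Bottom surface (1.33 → 1.0): reflection off a lower-index medium gives no phase shift.
Net: one phase inversion between the two reflected rays.
For bright reflection here: 2 n t = (m + ½) λ.
The second-smallest nonzero thickness corresponds to m = 1: t = (m + ½) λ / (2 n) = 1.50 × 383 / (2 × 1.33) = 216 nm.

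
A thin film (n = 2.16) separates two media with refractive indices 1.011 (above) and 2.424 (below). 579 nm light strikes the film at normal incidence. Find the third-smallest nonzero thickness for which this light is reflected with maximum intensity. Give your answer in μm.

0.402 μm

Ray reflecting at the top interface goes from n = 1.011 toward n = 2.16: a half-wave phase shift.
Bottom surface (2.16 → 2.424): reflection off a higher-index medium gives a half-wave phase shift.
Zero or two π shifts → no net half-wave offset.
For strong reflection here: 2 n t = m λ.
The third-smallest nonzero thickness corresponds to m = 3: t = m λ / (2 n) = 3.00 × 579 / (2 × 2.16) = 402 nm.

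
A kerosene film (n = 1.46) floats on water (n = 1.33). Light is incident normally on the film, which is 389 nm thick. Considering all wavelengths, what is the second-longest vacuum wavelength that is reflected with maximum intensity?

Ray reflecting at the top interface goes from n = 1.0 toward n = 1.46: a half-wave phase shift.
At the lower boundary (n = 1.46 to n = 1.33) the reflected ray undergoes no phase shift.
Exactly one π shift → a net half-wave offset.
With one net inversion, constructive interference in reflection requires 2 n t = (m + ½) λ.
λ = 2 n t / (m + ½). The second-longest wavelength is m = 1: λ = 2 × 1.46 × 389 / 1.50 = 757 nm.

757 nm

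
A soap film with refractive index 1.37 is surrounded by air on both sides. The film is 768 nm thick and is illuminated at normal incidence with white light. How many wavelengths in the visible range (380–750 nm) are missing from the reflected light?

3

Top surface (1.0 → 1.37): reflection off a higher-index medium gives a half-wave phase shift.
Bottom surface (1.37 → 1.0): reflection off a lower-index medium gives no phase shift.
The two reflections differ by half a wavelength.
So the condition for destructive reflection is 2 n t = m λ.
λ = 2 n t / m = 2104 / m nm.
m=2: 1052 nm (IR); m=3: 701 nm (visible); m=4: 526 nm (visible); m=5: 421 nm (visible); m=6: 351 nm (UV).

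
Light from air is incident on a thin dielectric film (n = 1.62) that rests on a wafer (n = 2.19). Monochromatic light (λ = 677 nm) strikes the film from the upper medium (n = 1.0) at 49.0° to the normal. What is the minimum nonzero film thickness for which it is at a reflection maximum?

236 nm

Ray reflecting at the top interface goes from n = 1.0 toward n = 1.62: a half-wave phase shift.
At the lower boundary (n = 1.62 to n = 2.19) the reflected ray undergoes a half-wave phase shift.
Net: no relative phase inversion (both shifts match).
So the condition for constructive reflection is 2 n t cos θ_r = m λ.
Snell's law: 1.0 sin 49.0° = 1.62 sin θ_r → sin θ_r = 0.466, cos θ_r = 0.885.
Minimum nonzero at m = 1: t = λ / (2 n cos θ_r) = 677 / (2 × 1.62 × 0.885) = 236 nm.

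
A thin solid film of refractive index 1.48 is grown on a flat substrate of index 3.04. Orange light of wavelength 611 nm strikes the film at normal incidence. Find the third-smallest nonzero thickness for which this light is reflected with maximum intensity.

619 nm

At the upper boundary (n = 1.0 to n = 1.48) the reflected ray undergoes a half-wave phase shift.
At the lower boundary (n = 1.48 to n = 3.04) the reflected ray undergoes a half-wave phase shift.
Zero or two π shifts → no net half-wave offset.
So the condition for constructive reflection is 2 n t = m λ.
The third-smallest nonzero thickness corresponds to m = 3: t = m λ / (2 n) = 3.00 × 611 / (2 × 1.48) = 619 nm.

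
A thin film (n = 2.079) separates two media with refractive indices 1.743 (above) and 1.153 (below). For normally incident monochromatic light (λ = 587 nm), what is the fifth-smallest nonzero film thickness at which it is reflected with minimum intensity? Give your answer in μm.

Top surface (1.743 → 2.079): reflection off a higher-index medium gives a half-wave phase shift.
At the lower boundary (n = 2.079 to n = 1.153) the reflected ray undergoes no phase shift.
Net: one phase inversion between the two reflected rays.
So the condition for destructive reflection is 2 n t = m λ.
The fifth-smallest nonzero thickness corresponds to m = 5: t = m λ / (2 n) = 5.00 × 587 / (2 × 2.079) = 706 nm.

0.706 μm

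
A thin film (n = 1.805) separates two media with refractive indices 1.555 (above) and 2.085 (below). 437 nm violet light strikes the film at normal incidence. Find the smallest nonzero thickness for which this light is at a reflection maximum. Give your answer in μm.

Top surface (1.555 → 1.805): reflection off a higher-index medium gives a half-wave phase shift.
At the lower boundary (n = 1.805 to n = 2.085) the reflected ray undergoes a half-wave phase shift.
Zero or two π shifts → no net half-wave offset.
So the condition for constructive reflection is 2 n t = m λ.
The smallest nonzero thickness corresponds to m = 1: t = m λ / (2 n) = 1.00 × 437 / (2 × 1.805) = 121 nm.

0.121 μm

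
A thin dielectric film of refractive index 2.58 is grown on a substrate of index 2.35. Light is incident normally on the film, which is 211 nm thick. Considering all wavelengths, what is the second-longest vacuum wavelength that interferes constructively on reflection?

726 nm

Top surface (1.0 → 2.58): reflection off a higher-index medium gives a half-wave phase shift.
At the lower boundary (n = 2.58 to n = 2.35) the reflected ray undergoes no phase shift.
Net: one phase inversion between the two reflected rays.
So the condition for constructive reflection is 2 n t = (m + ½) λ.
λ = 2 n t / (m + ½). The second-longest wavelength is m = 1: λ = 2 × 2.58 × 211 / 1.50 = 726 nm.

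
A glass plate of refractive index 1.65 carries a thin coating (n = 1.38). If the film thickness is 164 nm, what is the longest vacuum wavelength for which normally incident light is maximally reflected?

453 nm

At the upper boundary (n = 1.0 to n = 1.38) the reflected ray undergoes a half-wave phase shift.
Ray reflecting at the bottom interface goes from n = 1.38 toward n = 1.65: a half-wave phase shift.
The two reflections carry the same phase change, so no net offset.
For strong reflection here: 2 n t = m λ.
λ = 2 n t / m. The longest wavelength is m = 1: λ = 2 × 1.38 × 164 / 1.00 = 453 nm.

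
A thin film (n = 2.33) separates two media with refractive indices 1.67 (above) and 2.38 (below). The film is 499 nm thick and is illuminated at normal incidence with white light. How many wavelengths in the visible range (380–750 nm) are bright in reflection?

At the upper boundary (n = 1.67 to n = 2.33) the reflected ray undergoes a half-wave phase shift.
Bottom surface (2.33 → 2.38): reflection off a higher-index medium gives a half-wave phase shift.
The two reflections carry the same phase change, so no net offset.
So the condition for constructive reflection is 2 n t = m λ.
λ = 2 n t / m = 2325 / m nm.
m=3: 775 nm (IR); m=4: 581 nm (visible); m=5: 465 nm (visible); m=6: 388 nm (visible); m=7: 332 nm (UV).

3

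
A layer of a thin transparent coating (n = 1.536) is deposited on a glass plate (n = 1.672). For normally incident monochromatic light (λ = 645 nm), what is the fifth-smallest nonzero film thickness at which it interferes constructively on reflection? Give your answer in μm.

1.05 μm

Ray reflecting at the top interface goes from n = 1.0 toward n = 1.536: a half-wave phase shift.
At the lower boundary (n = 1.536 to n = 1.672) the reflected ray undergoes a half-wave phase shift.
Zero or two π shifts → no net half-wave offset.
With no net inversion, constructive interference in reflection requires 2 n t = m λ.
The fifth-smallest nonzero thickness corresponds to m = 5: t = m λ / (2 n) = 5.00 × 645 / (2 × 1.536) = 1050 nm.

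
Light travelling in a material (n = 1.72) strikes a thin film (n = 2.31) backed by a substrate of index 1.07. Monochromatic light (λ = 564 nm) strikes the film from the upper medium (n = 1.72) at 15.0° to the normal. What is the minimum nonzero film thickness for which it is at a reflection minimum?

Top surface (1.72 → 2.31): reflection off a higher-index medium gives a half-wave phase shift.
At the lower boundary (n = 2.31 to n = 1.07) the reflected ray undergoes no phase shift.
Exactly one π shift → a net half-wave offset.
For dark reflection here: 2 n t cos θ_r = m λ.
Snell's law: 1.72 sin 15.0° = 2.31 sin θ_r → sin θ_r = 0.193, cos θ_r = 0.981.
Minimum nonzero at m = 1: t = λ / (2 n cos θ_r) = 564 / (2 × 2.31 × 0.981) = 124 nm.

124 nm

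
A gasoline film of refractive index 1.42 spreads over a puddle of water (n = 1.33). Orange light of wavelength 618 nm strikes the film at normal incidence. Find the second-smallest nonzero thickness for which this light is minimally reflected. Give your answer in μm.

0.435 μm

Top surface (1.0 → 1.42): reflection off a higher-index medium gives a half-wave phase shift.
At the lower boundary (n = 1.42 to n = 1.33) the reflected ray undergoes no phase shift.
The two reflections differ by half a wavelength.
With one net inversion, destructive interference in reflection requires 2 n t = m λ.
The second-smallest nonzero thickness corresponds to m = 2: t = m λ / (2 n) = 2.00 × 618 / (2 × 1.42) = 435 nm.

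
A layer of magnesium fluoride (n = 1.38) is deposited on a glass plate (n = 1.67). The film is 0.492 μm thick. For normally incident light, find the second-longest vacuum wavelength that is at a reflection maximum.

679 nm

At the upper boundary (n = 1.0 to n = 1.38) the reflected ray undergoes a half-wave phase shift.
Bottom surface (1.38 → 1.67): reflection off a higher-index medium gives a half-wave phase shift.
The two reflections carry the same phase change, so no net offset.
So the condition for constructive reflection is 2 n t = m λ.
λ = 2 n t / m. The second-longest wavelength is m = 2: λ = 2 × 1.38 × 492 / 2.00 = 679 nm.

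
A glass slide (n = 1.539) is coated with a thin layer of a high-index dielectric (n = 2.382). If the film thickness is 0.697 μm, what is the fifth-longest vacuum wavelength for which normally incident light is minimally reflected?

Ray reflecting at the top interface goes from n = 1.0 toward n = 2.382: a half-wave phase shift.
Ray reflecting at the bottom interface goes from n = 2.382 toward n = 1.539: no phase shift.
The two reflections differ by half a wavelength.
With one net inversion, destructive interference in reflection requires 2 n t = m λ.
λ = 2 n t / m. The fifth-longest wavelength is m = 5: λ = 2 × 2.382 × 697 / 5.00 = 664 nm.

664 nm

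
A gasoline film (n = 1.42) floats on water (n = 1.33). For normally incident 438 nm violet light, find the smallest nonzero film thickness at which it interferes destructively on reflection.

154 nm

At the upper boundary (n = 1.0 to n = 1.42) the reflected ray undergoes a half-wave phase shift.
Bottom surface (1.42 → 1.33): reflection off a lower-index medium gives no phase shift.
Net: one phase inversion between the two reflected rays.
For weak reflection here: 2 n t = m λ.
Minimum nonzero at m = 1: t = λ / (2 n) = 438 / (2 × 1.42) = 154 nm.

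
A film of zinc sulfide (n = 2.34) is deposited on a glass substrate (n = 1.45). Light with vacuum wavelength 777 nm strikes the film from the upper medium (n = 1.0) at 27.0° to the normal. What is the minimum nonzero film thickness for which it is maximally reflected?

84.6 nm

Top surface (1.0 → 2.34): reflection off a higher-index medium gives a half-wave phase shift.
At the lower boundary (n = 2.34 to n = 1.45) the reflected ray undergoes no phase shift.
Net: one phase inversion between the two reflected rays.
With one net inversion, constructive interference in reflection requires 2 n t cos θ_r = (m + ½) λ.
Snell's law: 1.0 sin 27.0° = 2.34 sin θ_r → sin θ_r = 0.194, cos θ_r = 0.981.
Minimum at m = 0: t = λ / (4 n cos θ_r) = 777 / (4 × 2.34 × 0.981) = 84.6 nm.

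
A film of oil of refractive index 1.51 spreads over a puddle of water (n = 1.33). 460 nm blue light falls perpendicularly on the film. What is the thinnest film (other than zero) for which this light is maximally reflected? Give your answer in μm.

0.0762 μm

At the upper boundary (n = 1.0 to n = 1.51) the reflected ray undergoes a half-wave phase shift.
At the lower boundary (n = 1.51 to n = 1.33) the reflected ray undergoes no phase shift.
The two reflections differ by half a wavelength.
With one net inversion, constructive interference in reflection requires 2 n t = (m + ½) λ.
Minimum at m = 0: t = λ / (4 n) = 460 / (4 × 1.51) = 76.2 nm.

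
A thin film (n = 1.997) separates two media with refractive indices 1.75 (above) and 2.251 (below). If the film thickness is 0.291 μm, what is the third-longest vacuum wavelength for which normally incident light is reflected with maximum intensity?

Top surface (1.75 → 1.997): reflection off a higher-index medium gives a half-wave phase shift.
Bottom surface (1.997 → 2.251): reflection off a higher-index medium gives a half-wave phase shift.
Zero or two π shifts → no net half-wave offset.
With no net inversion, constructive interference in reflection requires 2 n t = m λ.
λ = 2 n t / m. The third-longest wavelength is m = 3: λ = 2 × 1.997 × 291 / 3.00 = 387 nm.

387 nm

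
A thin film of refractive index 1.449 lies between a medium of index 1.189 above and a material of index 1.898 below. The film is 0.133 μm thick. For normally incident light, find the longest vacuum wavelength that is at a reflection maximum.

Top surface (1.189 → 1.449): reflection off a higher-index medium gives a half-wave phase shift.
At the lower boundary (n = 1.449 to n = 1.898) the reflected ray undergoes a half-wave phase shift.
The two reflections carry the same phase change, so no net offset.
For strong reflection here: 2 n t = m λ.
λ = 2 n t / m. The longest wavelength is m = 1: λ = 2 × 1.449 × 133 / 1.00 = 385 nm.

385 nm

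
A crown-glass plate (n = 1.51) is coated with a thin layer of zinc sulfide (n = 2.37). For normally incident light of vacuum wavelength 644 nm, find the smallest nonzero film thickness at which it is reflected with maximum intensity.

67.9 nm

Top surface (1.0 → 2.37): reflection off a higher-index medium gives a half-wave phase shift.
Ray reflecting at the bottom interface goes from n = 2.37 toward n = 1.51: no phase shift.
The two reflections differ by half a wavelength.
For maximum reflection here: 2 n t = (m + ½) λ.
Minimum at m = 0: t = λ / (4 n) = 644 / (4 × 2.37) = 67.9 nm.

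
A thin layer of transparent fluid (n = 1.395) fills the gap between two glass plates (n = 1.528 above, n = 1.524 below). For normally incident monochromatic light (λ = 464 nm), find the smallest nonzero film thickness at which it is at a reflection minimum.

At the upper boundary (n = 1.528 to n = 1.395) the reflected ray undergoes no phase shift.
At the lower boundary (n = 1.395 to n = 1.524) the reflected ray undergoes a half-wave phase shift.
The two reflections differ by half a wavelength.
With one net inversion, destructive interference in reflection requires 2 n t = m λ.
Minimum nonzero at m = 1: t = λ / (2 n) = 464 / (2 × 1.395) = 166 nm.

166 nm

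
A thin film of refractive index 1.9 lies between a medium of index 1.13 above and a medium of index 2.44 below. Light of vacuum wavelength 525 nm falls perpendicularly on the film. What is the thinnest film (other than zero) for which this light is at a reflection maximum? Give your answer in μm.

Ray reflecting at the top interface goes from n = 1.13 toward n = 1.9: a half-wave phase shift.
Ray reflecting at the bottom interface goes from n = 1.9 toward n = 2.44: a half-wave phase shift.
Net: no relative phase inversion (both shifts match).
So the condition for constructive reflection is 2 n t = m λ.
Minimum nonzero at m = 1: t = λ / (2 n) = 525 / (2 × 1.9) = 138 nm.

0.138 μm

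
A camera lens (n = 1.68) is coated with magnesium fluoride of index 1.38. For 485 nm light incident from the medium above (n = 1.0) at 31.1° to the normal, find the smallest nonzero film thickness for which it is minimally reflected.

Ray reflecting at the top interface goes from n = 1.0 toward n = 1.38: a half-wave phase shift.
Bottom surface (1.38 → 1.68): reflection off a higher-index medium gives a half-wave phase shift.
Net: no relative phase inversion (both shifts match).
For weak reflection here: 2 n t cos θ_r = (m + ½) λ.
Snell's law: 1.0 sin 31.1° = 1.38 sin θ_r → sin θ_r = 0.374, cos θ_r = 0.927.
Minimum at m = 0: t = λ / (4 n cos θ_r) = 485 / (4 × 1.38 × 0.927) = 94.7 nm.

94.7 nm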